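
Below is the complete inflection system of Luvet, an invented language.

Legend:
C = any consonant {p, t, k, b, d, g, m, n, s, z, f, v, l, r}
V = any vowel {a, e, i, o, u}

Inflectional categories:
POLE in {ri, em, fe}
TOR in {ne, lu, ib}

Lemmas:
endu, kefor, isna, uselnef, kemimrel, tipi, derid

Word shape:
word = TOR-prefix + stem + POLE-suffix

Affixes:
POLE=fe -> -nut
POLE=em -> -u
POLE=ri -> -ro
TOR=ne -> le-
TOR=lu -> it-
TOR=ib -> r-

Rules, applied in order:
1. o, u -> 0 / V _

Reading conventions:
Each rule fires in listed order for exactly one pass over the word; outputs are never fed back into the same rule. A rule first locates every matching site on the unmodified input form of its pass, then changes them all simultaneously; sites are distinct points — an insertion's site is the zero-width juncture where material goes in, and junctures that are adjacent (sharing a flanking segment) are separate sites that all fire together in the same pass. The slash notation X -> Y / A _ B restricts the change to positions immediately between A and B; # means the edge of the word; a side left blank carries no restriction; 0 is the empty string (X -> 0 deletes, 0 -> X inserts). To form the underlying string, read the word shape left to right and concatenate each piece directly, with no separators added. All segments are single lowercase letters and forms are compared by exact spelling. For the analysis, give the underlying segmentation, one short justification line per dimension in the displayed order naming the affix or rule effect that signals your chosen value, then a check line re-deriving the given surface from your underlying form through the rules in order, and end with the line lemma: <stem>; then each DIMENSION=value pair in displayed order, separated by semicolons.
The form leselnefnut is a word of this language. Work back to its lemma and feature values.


underlying: le-uselnef-nut
POLE=fe - signalled by the affix -nut
TOR=ne - signalled by the affix le-
check: leuselnefnut -> leselnefnut
lemma: uselnef; POLE=fe; TOR=ne


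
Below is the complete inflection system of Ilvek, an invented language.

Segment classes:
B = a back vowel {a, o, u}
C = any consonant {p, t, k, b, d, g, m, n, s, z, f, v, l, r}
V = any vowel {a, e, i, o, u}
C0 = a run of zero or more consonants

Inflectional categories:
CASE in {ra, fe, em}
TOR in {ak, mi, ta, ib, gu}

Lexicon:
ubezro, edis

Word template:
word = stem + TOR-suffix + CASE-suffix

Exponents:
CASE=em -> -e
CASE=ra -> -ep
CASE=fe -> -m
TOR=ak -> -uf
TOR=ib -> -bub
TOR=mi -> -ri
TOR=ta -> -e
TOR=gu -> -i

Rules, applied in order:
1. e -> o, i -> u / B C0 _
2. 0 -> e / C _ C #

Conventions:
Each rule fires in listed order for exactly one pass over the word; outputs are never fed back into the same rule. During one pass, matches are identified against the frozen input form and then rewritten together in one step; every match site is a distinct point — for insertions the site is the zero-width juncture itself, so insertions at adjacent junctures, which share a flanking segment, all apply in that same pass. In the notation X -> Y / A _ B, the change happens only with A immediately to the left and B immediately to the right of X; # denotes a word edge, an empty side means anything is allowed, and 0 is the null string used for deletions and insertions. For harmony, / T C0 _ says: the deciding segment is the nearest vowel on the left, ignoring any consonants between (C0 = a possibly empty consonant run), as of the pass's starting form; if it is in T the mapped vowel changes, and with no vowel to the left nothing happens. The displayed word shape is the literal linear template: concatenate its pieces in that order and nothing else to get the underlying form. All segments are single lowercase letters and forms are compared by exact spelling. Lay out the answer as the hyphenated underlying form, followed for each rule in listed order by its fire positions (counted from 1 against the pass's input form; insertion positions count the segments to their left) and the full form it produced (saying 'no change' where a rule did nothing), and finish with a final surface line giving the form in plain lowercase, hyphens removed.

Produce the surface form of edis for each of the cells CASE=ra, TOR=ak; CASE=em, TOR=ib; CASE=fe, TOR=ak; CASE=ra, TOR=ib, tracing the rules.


cell CASE=ra, TOR=ak:
underlying: edis-uf-ep
1. e -> o, i -> u / B C0 _: fires at position(s) 7: edisufop
2. 0 -> e / C _ C #: no change
surface: edisufop

cell CASE=em, TOR=ib:
underlying: edis-bub-e
1. e -> o, i -> u / B C0 _: fires at position(s) 8: edisbubo
2. 0 -> e / C _ C #: no change
surface: edisbubo

cell CASE=fe, TOR=ak:
underlying: edis-uf-m
1. e -> o, i -> u / B C0 _: no change
2. 0 -> e / C _ C #: inserts after position(s) 6: edisufem
surface: edisufem

cell CASE=ra, TOR=ib:
underlying: edis-bub-ep
1. e -> o, i -> u / B C0 _: fires at position(s) 8: edisbubop
2. 0 -> e / C _ C #: no change
surface: edisbubop


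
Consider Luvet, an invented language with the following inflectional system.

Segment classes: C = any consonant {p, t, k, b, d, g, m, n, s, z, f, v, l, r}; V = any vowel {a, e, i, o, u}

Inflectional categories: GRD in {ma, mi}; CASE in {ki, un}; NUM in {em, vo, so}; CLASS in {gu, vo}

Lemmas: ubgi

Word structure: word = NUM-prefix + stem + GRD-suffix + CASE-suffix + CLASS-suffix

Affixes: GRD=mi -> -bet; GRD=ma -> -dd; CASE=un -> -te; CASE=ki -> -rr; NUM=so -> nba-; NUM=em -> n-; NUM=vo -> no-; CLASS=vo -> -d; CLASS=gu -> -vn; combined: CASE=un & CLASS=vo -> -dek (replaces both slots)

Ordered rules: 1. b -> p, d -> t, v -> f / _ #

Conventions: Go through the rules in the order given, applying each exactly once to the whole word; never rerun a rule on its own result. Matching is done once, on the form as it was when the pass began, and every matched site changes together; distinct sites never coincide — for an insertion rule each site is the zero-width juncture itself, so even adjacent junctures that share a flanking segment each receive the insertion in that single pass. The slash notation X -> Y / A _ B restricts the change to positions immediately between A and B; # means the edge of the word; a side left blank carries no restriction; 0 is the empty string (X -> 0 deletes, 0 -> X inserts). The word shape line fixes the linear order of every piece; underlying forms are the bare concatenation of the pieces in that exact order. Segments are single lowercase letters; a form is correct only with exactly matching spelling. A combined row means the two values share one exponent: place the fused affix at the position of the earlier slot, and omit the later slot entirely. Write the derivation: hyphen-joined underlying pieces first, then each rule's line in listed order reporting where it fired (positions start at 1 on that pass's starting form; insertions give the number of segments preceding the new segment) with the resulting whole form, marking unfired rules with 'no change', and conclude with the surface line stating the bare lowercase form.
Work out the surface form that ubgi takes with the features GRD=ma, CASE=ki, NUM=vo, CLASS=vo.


underlying: no-ubgi-dd-rr-d
1. b -> p, d -> t, v -> f / _ #: fires at position(s) 11: noubgiddrrt
surface: noubgiddrrt


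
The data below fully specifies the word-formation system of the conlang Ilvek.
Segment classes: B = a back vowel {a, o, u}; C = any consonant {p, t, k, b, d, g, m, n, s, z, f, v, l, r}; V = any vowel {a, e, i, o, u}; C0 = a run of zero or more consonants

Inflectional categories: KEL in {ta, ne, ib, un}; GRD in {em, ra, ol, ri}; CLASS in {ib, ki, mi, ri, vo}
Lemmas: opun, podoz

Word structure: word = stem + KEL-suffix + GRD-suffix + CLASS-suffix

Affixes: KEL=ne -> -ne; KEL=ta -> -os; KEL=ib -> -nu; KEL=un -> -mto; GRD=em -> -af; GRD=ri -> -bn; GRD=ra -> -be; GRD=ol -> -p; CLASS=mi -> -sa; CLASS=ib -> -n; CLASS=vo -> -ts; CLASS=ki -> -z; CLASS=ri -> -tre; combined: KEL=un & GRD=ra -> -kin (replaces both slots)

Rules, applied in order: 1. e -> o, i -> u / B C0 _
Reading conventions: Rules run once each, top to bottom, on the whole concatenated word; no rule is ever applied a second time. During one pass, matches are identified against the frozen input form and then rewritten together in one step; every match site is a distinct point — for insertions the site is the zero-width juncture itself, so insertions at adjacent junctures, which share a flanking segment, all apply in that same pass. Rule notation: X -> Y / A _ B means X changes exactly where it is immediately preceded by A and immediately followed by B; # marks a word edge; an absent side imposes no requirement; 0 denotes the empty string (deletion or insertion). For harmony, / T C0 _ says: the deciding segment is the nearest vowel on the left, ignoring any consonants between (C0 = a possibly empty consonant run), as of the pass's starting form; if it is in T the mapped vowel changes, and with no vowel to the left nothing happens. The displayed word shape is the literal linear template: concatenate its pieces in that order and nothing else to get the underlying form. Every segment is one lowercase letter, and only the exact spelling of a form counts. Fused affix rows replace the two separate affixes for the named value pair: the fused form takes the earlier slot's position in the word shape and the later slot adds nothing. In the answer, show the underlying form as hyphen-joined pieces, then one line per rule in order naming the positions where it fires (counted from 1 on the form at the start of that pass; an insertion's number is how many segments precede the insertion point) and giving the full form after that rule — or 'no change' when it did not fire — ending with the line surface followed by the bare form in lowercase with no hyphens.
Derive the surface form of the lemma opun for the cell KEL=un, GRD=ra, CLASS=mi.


underlying: opun-kin-sa
1. e -> o, i -> u / B C0 _: fires at position(s) 6: opunkunsa
surface: opunkunsa


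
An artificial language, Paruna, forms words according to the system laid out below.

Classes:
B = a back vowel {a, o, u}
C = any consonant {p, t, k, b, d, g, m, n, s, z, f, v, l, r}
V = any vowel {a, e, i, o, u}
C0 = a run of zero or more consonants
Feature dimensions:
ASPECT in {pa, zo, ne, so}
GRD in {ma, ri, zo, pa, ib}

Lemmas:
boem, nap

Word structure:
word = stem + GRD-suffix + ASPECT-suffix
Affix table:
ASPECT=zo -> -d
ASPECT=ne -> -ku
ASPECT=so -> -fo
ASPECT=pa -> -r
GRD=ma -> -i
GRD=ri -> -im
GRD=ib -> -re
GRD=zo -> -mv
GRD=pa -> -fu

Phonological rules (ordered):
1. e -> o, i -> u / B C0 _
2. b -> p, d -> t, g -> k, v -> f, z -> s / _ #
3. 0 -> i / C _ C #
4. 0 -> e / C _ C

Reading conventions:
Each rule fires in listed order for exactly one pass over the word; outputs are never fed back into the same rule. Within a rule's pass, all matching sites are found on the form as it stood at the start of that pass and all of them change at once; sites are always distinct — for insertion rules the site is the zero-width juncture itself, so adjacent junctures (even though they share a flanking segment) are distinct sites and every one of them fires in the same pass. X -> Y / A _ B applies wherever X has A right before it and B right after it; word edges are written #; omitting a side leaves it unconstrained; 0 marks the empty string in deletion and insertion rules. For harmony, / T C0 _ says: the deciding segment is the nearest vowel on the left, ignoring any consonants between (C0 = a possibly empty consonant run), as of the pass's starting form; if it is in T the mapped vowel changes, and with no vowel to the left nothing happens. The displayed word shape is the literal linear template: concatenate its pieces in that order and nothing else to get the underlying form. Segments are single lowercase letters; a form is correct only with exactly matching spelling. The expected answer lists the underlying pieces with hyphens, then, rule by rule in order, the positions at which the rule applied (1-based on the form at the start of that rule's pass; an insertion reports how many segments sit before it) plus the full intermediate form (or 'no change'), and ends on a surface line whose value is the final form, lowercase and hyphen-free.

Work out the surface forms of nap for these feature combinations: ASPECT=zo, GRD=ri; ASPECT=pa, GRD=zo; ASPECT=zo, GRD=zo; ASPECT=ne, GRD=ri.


cell ASPECT=zo, GRD=ri:
underlying: nap-im-d
1. e -> o, i -> u / B C0 _: fires at position(s) 4: napumd
2. b -> p, d -> t, g -> k, v -> f, z -> s / _ #: fires at position(s) 6: napumt
3. 0 -> i / C _ C #: inserts after position(s) 5: napumit
4. 0 -> e / C _ C: no change
surface: napumit

cell ASPECT=pa, GRD=zo:
underlying: nap-mv-r
1. e -> o, i -> u / B C0 _: no change
2. b -> p, d -> t, g -> k, v -> f, z -> s / _ #: no change
3. 0 -> i / C _ C #: inserts after position(s) 5: napmvir
4. 0 -> e / C _ C: inserts after position(s) 3, 4: napemevir
surface: napemevir

cell ASPECT=zo, GRD=zo:
underlying: nap-mv-d
1. e -> o, i -> u / B C0 _: no change
2. b -> p, d -> t, g -> k, v -> f, z -> s / _ #: fires at position(s) 6: napmvt
3. 0 -> i / C _ C #: inserts after position(s) 5: napmvit
4. 0 -> e / C _ C: inserts after position(s) 3, 4: napemevit
surface: napemevit

cell ASPECT=ne, GRD=ri:
underlying: nap-im-ku
1. e -> o, i -> u / B C0 _: fires at position(s) 4: napumku
2. b -> p, d -> t, g -> k, v -> f, z -> s / _ #: no change
3. 0 -> i / C _ C #: no change
4. 0 -> e / C _ C: inserts after position(s) 5: napumeku
surface: napumeku


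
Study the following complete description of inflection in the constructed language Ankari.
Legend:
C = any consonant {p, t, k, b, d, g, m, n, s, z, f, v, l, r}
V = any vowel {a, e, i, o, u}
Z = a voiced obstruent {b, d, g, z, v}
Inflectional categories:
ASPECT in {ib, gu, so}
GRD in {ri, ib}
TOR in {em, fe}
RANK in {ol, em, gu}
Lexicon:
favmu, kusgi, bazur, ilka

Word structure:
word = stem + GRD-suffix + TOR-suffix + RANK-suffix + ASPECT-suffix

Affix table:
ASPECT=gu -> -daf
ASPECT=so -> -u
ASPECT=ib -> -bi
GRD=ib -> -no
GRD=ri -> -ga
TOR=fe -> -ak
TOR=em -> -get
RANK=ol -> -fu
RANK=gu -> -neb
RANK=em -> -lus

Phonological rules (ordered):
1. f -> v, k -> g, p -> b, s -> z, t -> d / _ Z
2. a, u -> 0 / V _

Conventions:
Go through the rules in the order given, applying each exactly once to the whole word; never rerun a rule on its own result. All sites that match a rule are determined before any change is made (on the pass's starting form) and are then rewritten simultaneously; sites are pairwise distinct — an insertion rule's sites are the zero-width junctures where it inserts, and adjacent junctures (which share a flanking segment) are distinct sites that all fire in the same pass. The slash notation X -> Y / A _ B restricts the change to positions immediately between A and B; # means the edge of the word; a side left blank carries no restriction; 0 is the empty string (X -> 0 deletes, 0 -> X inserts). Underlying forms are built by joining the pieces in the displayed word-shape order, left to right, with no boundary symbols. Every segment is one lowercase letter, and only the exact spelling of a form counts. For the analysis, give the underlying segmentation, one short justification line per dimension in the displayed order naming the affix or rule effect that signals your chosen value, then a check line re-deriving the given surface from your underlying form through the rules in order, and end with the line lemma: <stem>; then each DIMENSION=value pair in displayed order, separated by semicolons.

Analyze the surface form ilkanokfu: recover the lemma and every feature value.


underlying: ilka-no-ak-fu-u
ASPECT=so - signalled by the affix -u
GRD=ib - signalled by the affix -no
TOR=fe - signalled by the affix -ak
RANK=ol - signalled by the affix -fu
check: ilkanoakfuu -> ilkanoakfuu -> ilkanokfu
lemma: ilka; ASPECT=so; GRD=ib; TOR=fe; RANK=ol


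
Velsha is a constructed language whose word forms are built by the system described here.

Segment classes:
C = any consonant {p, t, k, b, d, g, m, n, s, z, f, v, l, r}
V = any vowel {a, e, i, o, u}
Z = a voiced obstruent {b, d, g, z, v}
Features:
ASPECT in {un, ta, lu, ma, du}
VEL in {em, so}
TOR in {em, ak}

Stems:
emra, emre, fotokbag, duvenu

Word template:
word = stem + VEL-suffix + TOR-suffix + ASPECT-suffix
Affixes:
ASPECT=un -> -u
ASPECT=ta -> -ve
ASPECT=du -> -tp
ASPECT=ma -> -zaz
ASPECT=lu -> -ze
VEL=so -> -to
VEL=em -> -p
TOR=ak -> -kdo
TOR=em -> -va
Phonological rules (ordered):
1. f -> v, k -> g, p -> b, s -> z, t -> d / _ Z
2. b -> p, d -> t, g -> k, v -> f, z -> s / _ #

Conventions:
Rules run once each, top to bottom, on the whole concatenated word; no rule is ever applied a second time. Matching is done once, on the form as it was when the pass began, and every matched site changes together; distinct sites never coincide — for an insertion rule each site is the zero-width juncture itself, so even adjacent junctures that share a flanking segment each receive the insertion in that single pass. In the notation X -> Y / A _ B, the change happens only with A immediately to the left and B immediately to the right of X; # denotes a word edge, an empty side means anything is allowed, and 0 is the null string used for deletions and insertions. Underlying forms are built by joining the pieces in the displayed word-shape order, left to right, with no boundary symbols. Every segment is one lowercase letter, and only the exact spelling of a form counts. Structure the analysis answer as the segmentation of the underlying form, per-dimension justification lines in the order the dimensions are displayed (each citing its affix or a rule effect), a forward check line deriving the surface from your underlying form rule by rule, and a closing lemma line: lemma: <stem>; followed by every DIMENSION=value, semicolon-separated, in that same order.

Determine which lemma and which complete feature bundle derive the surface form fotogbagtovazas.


underlying: fotokbag-to-va-zaz
ASPECT=ma - signalled by the affix -zaz
VEL=so - signalled by the affix -to
TOR=em - signalled by the affix -va
check: fotokbagtovazaz -> fotogbagtovazaz -> fotogbagtovazas
lemma: fotokbag; ASPECT=ma; VEL=so; TOR=em


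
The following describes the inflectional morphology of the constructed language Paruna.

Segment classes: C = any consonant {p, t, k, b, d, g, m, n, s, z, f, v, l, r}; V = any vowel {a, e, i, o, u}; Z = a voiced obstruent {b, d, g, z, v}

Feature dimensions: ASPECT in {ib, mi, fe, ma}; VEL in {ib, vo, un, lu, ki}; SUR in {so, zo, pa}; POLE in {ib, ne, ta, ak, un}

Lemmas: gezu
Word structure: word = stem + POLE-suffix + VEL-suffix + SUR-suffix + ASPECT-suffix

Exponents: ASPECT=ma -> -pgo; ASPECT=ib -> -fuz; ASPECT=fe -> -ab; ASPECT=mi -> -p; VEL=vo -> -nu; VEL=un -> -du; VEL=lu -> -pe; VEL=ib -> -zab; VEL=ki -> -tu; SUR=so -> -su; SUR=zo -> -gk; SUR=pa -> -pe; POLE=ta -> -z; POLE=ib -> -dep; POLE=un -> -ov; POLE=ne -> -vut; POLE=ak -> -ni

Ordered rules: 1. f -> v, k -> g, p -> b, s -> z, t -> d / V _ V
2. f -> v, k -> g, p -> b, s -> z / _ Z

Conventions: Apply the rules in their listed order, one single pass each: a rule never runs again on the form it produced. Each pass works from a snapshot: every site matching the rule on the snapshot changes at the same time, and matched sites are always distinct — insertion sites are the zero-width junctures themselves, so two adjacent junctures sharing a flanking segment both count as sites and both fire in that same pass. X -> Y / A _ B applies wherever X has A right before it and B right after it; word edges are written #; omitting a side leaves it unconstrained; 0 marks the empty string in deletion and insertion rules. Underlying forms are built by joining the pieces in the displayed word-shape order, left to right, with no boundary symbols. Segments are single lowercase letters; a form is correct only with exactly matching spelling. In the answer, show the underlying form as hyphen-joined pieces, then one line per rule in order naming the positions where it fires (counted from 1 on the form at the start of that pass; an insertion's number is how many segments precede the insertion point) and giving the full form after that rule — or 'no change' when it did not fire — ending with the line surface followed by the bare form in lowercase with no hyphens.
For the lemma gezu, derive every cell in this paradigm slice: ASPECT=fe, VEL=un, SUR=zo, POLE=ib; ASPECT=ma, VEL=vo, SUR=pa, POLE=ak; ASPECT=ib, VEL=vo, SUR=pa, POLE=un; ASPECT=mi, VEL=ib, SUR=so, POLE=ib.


cell ASPECT=fe, VEL=un, SUR=zo, POLE=ib:
underlying: gezu-dep-du-gk-ab
1. f -> v, k -> g, p -> b, s -> z, t -> d / V _ V: no change
2. f -> v, k -> g, p -> b, s -> z / _ Z: fires at position(s) 7: gezudebdugkab
surface: gezudebdugkab

cell ASPECT=ma, VEL=vo, SUR=pa, POLE=ak:
underlying: gezu-ni-nu-pe-pgo
1. f -> v, k -> g, p -> b, s -> z, t -> d / V _ V: fires at position(s) 9: gezuninubepgo
2. f -> v, k -> g, p -> b, s -> z / _ Z: fires at position(s) 11: gezuninubebgo
surface: gezuninubebgo

cell ASPECT=ib, VEL=vo, SUR=pa, POLE=un:
underlying: gezu-ov-nu-pe-fuz
1. f -> v, k -> g, p -> b, s -> z, t -> d / V _ V: fires at position(s) 9, 11: gezuovnubevuz
2. f -> v, k -> g, p -> b, s -> z / _ Z: no change
surface: gezuovnubevuz

cell ASPECT=mi, VEL=ib, SUR=so, POLE=ib:
underlying: gezu-dep-zab-su-p
1. f -> v, k -> g, p -> b, s -> z, t -> d / V _ V: no change
2. f -> v, k -> g, p -> b, s -> z / _ Z: fires at position(s) 7: gezudebzabsup
surface: gezudebzabsup


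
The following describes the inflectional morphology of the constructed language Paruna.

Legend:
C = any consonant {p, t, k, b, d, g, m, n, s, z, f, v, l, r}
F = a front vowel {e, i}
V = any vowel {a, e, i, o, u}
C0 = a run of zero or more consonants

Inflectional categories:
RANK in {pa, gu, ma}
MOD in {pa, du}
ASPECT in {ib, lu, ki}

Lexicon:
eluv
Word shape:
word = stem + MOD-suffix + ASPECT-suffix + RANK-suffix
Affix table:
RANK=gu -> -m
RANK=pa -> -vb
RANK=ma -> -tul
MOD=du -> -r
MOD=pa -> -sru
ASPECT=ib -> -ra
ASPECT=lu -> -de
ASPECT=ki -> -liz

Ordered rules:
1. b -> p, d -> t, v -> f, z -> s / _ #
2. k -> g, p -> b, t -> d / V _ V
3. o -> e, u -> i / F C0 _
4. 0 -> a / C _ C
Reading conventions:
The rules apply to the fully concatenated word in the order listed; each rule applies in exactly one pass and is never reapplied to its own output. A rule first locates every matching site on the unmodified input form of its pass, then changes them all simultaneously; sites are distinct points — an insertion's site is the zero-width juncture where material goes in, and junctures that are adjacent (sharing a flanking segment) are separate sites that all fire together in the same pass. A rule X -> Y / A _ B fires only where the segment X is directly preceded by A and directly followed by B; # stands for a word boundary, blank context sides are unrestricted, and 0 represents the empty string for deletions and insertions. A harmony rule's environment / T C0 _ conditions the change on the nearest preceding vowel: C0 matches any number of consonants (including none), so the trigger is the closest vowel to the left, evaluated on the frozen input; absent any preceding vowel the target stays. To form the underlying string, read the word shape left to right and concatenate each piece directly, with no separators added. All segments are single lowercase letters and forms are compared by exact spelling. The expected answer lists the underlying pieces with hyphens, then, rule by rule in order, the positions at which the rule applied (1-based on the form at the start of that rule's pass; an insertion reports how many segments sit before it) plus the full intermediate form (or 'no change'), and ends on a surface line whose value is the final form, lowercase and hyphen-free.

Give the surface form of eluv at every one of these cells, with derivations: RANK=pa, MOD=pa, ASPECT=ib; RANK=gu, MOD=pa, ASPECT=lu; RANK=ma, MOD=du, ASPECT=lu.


cell RANK=pa, MOD=pa, ASPECT=ib:
underlying: eluv-sru-ra-vb
1. b -> p, d -> t, v -> f, z -> s / _ #: fires at position(s) 11: eluvsruravp
2. k -> g, p -> b, t -> d / V _ V: no change
3. o -> e, u -> i / F C0 _: fires at position(s) 3: elivsruravp
4. 0 -> a / C _ C: inserts after position(s) 4, 5, 10: elivasaruravap
surface: elivasaruravap

cell RANK=gu, MOD=pa, ASPECT=lu:
underlying: eluv-sru-de-m
1. b -> p, d -> t, v -> f, z -> s / _ #: no change
2. k -> g, p -> b, t -> d / V _ V: no change
3. o -> e, u -> i / F C0 _: fires at position(s) 3: elivsrudem
4. 0 -> a / C _ C: inserts after position(s) 4, 5: elivasarudem
surface: elivasarudem

cell RANK=ma, MOD=du, ASPECT=lu:
underlying: eluv-r-de-tul
1. b -> p, d -> t, v -> f, z -> s / _ #: no change
2. k -> g, p -> b, t -> d / V _ V: fires at position(s) 8: eluvrdedul
3. o -> e, u -> i / F C0 _: fires at position(s) 3, 9: elivrdedil
4. 0 -> a / C _ C: inserts after position(s) 4, 5: elivaradedil
surface: elivaradedil


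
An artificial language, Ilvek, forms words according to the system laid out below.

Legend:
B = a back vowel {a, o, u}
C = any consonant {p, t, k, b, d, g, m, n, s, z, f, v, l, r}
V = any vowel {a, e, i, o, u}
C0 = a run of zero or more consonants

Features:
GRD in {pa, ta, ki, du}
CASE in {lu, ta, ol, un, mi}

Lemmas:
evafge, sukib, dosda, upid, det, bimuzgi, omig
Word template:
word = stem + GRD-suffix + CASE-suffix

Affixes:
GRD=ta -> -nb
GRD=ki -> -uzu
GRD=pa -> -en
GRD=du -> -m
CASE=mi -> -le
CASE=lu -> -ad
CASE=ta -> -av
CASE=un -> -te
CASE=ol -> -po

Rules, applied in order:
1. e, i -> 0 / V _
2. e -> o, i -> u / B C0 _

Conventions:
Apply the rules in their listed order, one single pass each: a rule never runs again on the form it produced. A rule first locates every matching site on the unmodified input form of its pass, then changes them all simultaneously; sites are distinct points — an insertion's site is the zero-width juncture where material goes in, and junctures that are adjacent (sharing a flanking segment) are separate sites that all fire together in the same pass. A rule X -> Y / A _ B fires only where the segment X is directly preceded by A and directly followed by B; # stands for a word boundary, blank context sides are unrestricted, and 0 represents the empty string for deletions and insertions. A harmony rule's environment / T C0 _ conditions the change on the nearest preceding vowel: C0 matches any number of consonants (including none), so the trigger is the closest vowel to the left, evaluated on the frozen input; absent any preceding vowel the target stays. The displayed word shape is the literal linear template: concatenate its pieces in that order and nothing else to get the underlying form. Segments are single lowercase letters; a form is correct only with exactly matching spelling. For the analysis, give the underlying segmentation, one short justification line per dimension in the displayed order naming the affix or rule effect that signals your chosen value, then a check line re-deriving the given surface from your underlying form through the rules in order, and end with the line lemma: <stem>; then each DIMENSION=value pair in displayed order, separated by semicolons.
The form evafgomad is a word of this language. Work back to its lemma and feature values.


underlying: evafge-m-ad
GRD=du - signalled by the affix -m
CASE=lu - signalled by the affix -ad
check: evafgemad -> evafgemad -> evafgomad
lemma: evafge; GRD=du; CASE=lu


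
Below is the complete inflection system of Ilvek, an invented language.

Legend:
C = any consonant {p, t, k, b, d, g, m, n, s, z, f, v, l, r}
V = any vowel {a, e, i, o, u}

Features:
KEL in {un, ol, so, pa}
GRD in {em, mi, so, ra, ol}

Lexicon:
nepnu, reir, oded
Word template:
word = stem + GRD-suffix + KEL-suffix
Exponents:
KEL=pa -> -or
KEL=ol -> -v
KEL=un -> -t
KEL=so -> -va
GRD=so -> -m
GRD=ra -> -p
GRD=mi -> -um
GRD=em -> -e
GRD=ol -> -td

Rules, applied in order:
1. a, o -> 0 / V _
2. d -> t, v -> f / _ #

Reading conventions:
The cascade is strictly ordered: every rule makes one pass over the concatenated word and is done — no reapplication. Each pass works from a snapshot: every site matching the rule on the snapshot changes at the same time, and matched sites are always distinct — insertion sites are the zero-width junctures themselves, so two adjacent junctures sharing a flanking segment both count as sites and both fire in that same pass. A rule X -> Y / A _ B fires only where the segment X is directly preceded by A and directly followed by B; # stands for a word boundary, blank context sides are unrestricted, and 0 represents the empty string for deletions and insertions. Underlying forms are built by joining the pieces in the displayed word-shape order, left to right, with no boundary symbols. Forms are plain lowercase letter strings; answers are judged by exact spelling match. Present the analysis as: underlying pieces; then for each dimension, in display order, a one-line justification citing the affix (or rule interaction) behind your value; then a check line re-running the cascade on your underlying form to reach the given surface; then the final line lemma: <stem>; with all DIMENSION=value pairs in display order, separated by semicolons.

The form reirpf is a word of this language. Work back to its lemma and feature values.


underlying: reir-p-v
KEL=ol - signalled by the affix -v
GRD=ra - signalled by the affix -p
check: reirpv -> reirpv -> reirpf
lemma: reir; KEL=ol; GRD=ra


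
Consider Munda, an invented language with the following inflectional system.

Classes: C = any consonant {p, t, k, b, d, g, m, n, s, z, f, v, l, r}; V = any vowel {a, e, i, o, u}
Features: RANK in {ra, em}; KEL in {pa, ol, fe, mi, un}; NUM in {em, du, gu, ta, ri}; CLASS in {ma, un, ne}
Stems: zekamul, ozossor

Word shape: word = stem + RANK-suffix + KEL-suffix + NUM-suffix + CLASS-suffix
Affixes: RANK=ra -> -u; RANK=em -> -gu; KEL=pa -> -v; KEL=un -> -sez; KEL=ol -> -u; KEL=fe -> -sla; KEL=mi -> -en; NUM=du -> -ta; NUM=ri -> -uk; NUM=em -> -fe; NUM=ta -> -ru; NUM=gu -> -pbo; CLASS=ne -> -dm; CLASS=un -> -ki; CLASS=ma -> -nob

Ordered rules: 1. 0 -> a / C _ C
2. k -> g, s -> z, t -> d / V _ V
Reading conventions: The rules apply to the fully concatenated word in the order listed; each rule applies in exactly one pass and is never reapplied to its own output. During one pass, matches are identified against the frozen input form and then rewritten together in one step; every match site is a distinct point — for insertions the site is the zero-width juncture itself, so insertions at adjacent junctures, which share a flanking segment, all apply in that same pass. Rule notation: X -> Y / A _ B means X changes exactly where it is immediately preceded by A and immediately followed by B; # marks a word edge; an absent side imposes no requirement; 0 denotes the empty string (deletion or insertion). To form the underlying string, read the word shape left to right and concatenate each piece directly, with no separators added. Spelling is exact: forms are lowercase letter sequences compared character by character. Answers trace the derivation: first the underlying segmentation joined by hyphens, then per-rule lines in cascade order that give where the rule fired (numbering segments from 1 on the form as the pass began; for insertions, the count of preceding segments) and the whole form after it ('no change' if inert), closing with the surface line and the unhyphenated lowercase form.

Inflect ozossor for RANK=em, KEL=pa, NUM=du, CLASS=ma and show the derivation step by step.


underlying: ozossor-gu-v-ta-nob
1. 0 -> a / C _ C: inserts after position(s) 4, 7, 10: ozosasoraguvatanob
2. k -> g, s -> z, t -> d / V _ V: fires at position(s) 4, 6, 14: ozozazoraguvadanob
surface: ozozazoraguvadanob


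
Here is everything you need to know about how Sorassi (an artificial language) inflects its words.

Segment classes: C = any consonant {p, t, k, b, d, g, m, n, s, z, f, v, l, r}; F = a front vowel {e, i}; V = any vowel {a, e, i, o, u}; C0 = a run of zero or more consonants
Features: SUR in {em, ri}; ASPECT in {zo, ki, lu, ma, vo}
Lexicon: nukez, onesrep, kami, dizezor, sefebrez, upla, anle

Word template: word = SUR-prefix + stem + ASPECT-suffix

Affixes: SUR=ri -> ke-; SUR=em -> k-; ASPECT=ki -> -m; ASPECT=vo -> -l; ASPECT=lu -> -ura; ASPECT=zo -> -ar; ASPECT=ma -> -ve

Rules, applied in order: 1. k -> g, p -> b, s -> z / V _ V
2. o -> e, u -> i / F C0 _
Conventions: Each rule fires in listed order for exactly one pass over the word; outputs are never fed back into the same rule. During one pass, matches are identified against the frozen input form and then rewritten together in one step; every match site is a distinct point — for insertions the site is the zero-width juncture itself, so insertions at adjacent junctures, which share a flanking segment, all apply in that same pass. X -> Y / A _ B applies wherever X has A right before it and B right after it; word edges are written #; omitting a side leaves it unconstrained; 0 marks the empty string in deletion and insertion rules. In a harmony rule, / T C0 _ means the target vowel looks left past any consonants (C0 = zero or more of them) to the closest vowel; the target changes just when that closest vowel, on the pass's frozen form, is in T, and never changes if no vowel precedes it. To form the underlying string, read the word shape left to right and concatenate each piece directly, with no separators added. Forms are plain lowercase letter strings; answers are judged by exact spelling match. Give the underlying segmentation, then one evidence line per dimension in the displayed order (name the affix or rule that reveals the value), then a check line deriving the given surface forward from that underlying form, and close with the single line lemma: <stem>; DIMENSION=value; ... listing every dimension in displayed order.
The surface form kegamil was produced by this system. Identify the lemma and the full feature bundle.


underlying: ke-kami-l
SUR=ri - signalled by the affix ke-
ASPECT=vo - signalled by the affix -l
check: kekamil -> kegamil -> kegamil
lemma: kami; SUR=ri; ASPECT=vo


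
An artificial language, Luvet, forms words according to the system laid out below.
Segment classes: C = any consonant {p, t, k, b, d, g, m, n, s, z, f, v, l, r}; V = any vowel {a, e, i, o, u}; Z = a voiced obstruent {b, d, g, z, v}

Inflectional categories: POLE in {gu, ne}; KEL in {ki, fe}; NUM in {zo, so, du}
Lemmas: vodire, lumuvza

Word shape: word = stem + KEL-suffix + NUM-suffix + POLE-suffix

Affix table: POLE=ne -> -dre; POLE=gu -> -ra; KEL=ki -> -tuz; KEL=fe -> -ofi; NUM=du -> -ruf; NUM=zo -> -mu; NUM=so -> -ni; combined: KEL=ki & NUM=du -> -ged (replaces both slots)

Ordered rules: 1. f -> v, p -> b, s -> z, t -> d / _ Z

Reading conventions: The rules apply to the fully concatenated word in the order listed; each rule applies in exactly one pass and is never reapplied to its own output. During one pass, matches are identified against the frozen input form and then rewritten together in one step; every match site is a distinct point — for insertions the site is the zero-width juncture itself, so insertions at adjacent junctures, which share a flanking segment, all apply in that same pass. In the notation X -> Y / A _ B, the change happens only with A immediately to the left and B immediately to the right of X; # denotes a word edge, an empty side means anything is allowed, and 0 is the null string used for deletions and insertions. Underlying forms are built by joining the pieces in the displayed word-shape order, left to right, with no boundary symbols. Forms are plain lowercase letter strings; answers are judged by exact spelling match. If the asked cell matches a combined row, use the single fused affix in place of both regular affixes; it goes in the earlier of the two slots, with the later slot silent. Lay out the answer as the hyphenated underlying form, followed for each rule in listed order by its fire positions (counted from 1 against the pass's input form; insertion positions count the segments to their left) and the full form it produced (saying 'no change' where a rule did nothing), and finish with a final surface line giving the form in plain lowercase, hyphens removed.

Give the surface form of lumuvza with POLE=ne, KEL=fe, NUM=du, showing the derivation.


underlying: lumuvza-ofi-ruf-dre
1. f -> v, p -> b, s -> z, t -> d / _ Z: fires at position(s) 13: lumuvzaofiruvdre
surface: lumuvzaofiruvdre


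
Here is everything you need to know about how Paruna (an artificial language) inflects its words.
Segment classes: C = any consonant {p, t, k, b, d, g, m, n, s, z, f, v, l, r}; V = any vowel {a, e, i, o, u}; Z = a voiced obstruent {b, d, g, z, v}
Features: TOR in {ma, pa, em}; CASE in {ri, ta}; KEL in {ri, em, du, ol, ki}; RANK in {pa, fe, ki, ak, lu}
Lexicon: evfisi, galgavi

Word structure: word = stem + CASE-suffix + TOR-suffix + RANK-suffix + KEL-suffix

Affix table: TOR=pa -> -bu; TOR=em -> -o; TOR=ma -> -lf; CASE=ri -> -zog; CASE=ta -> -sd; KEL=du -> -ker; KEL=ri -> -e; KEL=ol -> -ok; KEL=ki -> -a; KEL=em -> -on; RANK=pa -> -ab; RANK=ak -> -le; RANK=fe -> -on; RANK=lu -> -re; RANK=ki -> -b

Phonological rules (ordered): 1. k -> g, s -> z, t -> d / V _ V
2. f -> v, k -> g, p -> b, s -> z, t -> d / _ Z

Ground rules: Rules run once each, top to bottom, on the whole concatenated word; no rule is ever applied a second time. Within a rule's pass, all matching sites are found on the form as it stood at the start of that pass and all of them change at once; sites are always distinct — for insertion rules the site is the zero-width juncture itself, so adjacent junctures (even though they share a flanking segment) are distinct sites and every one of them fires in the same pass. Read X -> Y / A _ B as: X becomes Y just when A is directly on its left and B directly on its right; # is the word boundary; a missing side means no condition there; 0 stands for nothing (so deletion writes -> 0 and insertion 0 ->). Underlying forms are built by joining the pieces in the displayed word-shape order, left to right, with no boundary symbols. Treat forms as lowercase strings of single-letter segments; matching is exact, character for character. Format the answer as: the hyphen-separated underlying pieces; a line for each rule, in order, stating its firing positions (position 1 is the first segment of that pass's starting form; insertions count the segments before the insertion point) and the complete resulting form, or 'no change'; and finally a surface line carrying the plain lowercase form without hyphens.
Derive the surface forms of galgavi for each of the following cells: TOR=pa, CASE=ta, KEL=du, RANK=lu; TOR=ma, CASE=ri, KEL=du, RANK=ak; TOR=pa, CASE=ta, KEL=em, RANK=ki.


cell TOR=pa, CASE=ta, KEL=du, RANK=lu:
underlying: galgavi-sd-bu-re-ker
1. k -> g, s -> z, t -> d / V _ V: fires at position(s) 14: galgavisdbureger
2. f -> v, k -> g, p -> b, s -> z, t -> d / _ Z: fires at position(s) 8: galgavizdbureger
surface: galgavizdbureger

cell TOR=ma, CASE=ri, KEL=du, RANK=ak:
underlying: galgavi-zog-lf-le-ker
1. k -> g, s -> z, t -> d / V _ V: fires at position(s) 15: galgavizoglfleger
2. f -> v, k -> g, p -> b, s -> z, t -> d / _ Z: no change
surface: galgavizoglfleger

cell TOR=pa, CASE=ta, KEL=em, RANK=ki:
underlying: galgavi-sd-bu-b-on
1. k -> g, s -> z, t -> d / V _ V: no change
2. f -> v, k -> g, p -> b, s -> z, t -> d / _ Z: fires at position(s) 8: galgavizdbubon
surface: galgavizdbubon


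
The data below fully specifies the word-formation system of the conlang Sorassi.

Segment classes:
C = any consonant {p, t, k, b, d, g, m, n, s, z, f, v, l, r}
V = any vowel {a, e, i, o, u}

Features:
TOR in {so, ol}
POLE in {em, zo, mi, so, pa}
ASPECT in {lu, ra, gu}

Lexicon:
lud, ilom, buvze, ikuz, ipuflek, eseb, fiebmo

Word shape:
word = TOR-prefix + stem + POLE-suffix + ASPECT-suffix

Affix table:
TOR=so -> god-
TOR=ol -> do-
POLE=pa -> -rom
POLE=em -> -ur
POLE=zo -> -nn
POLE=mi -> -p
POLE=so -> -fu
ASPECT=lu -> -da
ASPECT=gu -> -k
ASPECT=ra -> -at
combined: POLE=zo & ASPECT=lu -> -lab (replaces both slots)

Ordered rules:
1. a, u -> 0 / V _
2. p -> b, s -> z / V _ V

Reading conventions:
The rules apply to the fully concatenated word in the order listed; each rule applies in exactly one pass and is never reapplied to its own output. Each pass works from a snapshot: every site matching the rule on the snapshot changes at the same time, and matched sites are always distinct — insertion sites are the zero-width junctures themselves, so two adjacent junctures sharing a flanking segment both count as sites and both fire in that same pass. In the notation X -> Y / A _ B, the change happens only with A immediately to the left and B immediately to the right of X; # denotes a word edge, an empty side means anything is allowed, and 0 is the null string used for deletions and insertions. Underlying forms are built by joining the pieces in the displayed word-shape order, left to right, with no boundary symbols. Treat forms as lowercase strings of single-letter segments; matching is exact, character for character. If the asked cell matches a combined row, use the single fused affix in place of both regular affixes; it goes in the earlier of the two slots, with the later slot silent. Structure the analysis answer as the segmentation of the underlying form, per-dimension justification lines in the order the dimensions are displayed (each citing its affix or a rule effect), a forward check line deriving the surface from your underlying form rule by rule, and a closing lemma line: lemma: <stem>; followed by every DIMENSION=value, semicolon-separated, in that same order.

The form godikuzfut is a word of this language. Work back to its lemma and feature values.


underlying: god-ikuz-fu-at
TOR=so - signalled by the affix god-
POLE=so - signalled by the affix -fu
ASPECT=ra - signalled by the affix -at
check: godikuzfuat -> godikuzfut -> godikuzfut
lemma: ikuz; TOR=so; POLE=so; ASPECT=ra
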